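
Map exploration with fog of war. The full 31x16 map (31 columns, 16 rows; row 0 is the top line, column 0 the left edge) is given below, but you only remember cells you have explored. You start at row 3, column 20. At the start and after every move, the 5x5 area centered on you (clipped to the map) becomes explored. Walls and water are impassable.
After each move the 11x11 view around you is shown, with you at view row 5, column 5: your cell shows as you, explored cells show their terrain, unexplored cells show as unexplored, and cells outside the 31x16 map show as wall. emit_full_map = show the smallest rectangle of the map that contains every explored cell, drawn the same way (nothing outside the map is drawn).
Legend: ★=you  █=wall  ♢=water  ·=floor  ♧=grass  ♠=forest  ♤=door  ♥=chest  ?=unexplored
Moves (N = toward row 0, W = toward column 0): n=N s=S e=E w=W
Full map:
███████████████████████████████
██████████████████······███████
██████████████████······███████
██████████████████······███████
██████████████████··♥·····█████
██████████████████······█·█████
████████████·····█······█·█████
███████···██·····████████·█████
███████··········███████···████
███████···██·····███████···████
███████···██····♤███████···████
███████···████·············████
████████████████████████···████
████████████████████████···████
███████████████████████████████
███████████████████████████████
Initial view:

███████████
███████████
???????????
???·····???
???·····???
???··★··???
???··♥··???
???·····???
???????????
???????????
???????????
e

███████████
███████████
???????????
??······???
??······???
??···★··???
??··♥···???
??······???
???????????
???????????
???????????

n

███████████
███████████
███████████
???█████???
??······???
??···★··???
??······???
??··♥···???
??······???
???????????
???????????

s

███████████
███████████
???█████???
??······???
??······???
??···★··???
??··♥···???
??······???
???????????
???????????
???????????

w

███████████
███████████
????█████??
???······??
???······??
???··★···??
???··♥···??
???······??
???????????
???????????
???????????

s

███████████
????█████??
???······??
???······??
???······??
???··★···??
???······??
???·····???
???????????
???????????
???????????

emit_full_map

?█████
······
······
······
··★···
······
·····?

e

███████████
???█████???
??······???
??······???
??······???
??··♥★··???
??······???
??······???
???????????
???????????
???????????

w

███████████
????█████??
???······??
???······??
???······??
???··★···??
???······??
???······??
???????????
???????????
???????????

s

????█████??
???······??
???······??
???······??
???··♥···??
???··★···??
???······??
???█████???
???????????
???????????
???????????

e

???█████???
??······???
??······???
??······???
??··♥···???
??···★··???
??······???
??██████???
???????????
???????????
???????????

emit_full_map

?█████
······
······
······
··♥···
···★··
······
██████

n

███████████
???█████???
??······???
??······???
??······???
??··♥★··???
??······???
??······???
??██████???
???????????
???????????

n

███████████
███████████
???█████???
??······???
??······???
??···★··???
??··♥···???
??······???
??······???
??██████???
???????????

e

███████████
███████████
??█████????
?······█???
?······█???
?····★·█???
?··♥····???
?······█???
?······????
?██████????
???????????

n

███████████
███████████
███████████
??██████???
?······█???
?····★·█???
?······█???
?··♥····???
?······█???
?······????
?██████????

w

███████████
███████████
███████████
???██████??
??······█??
??···★··█??
??······█??
??··♥····??
??······█??
??······???
??██████???

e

███████████
███████████
███████████
??██████???
?······█???
?····★·█???
?······█???
?··♥····???
?······█???
?······????
?██████????

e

███████████
███████████
███████████
?███████???
······██???
·····★██???
······██???
··♥·····???
······█????
······?????
██████?????

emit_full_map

?███████
······██
·····★██
······██
··♥·····
······█?
······??
██████??

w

███████████
███████████
███████████
??███████??
?······██??
?····★·██??
?······██??
?··♥·····??
?······█???
?······????
?██████????

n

███████████
███████████
███████████
███████████
??███████??
?····★·██??
?······██??
?······██??
?··♥·····??
?······█???
?······????

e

███████████
███████████
███████████
███████████
?███████???
·····★██???
······██???
······██???
··♥·····???
······█????
······?????

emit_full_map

?███████
·····★██
······██
······██
··♥·····
······█?
······??
██████??


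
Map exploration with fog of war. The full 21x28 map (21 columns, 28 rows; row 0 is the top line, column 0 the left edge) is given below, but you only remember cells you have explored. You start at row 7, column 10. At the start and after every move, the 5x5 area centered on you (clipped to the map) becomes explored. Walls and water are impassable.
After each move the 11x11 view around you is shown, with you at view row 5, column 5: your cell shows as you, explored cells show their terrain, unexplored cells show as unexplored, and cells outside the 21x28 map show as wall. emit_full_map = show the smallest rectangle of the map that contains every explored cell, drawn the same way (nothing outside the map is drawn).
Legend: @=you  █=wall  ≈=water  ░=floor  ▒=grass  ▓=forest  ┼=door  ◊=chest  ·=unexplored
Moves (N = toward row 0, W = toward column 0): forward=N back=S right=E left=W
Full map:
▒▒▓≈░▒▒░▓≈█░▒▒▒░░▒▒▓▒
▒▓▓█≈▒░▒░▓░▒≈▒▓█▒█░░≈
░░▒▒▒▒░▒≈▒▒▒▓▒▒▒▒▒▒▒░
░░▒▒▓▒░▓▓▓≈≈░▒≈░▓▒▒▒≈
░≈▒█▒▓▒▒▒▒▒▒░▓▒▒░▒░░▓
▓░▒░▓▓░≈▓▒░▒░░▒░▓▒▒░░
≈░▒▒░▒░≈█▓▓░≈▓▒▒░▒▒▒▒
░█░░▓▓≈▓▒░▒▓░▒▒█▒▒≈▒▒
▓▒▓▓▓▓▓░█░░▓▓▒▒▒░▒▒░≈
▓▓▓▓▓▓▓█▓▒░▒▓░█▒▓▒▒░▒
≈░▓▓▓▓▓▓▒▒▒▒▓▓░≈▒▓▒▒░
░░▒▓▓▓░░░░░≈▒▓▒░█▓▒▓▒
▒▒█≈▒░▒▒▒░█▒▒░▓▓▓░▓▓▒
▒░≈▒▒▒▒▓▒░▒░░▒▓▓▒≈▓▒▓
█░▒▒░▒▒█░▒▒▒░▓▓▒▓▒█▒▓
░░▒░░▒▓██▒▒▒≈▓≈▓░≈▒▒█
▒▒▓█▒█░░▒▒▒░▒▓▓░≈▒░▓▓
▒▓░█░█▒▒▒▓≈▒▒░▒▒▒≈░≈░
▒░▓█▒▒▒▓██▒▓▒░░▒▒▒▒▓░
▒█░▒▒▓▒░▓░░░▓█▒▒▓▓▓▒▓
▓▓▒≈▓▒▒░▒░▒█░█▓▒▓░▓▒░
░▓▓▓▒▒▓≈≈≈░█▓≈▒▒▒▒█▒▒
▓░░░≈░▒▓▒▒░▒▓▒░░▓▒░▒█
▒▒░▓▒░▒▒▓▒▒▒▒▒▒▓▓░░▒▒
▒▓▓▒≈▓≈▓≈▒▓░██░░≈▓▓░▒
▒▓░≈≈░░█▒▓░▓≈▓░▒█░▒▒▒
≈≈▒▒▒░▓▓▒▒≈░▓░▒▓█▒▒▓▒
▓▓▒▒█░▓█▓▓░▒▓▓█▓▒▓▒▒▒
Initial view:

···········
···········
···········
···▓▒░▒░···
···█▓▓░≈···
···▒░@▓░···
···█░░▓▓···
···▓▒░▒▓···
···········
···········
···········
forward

···········
···········
···········
···▒▒▒▒░···
···▓▒░▒░···
···█▓@░≈···
···▒░▒▓░···
···█░░▓▓···
···▓▒░▒▓···
···········
···········

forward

···········
···········
···········
···▓▓≈≈░···
···▒▒▒▒░···
···▓▒@▒░···
···█▓▓░≈···
···▒░▒▓░···
···█░░▓▓···
···▓▒░▒▓···
···········

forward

███████████
···········
···········
···≈▒▒▒▓···
···▓▓≈≈░···
···▒▒@▒░···
···▓▒░▒░···
···█▓▓░≈···
···▒░▒▓░···
···█░░▓▓···
···▓▒░▒▓···

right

███████████
···········
···········
··≈▒▒▒▓▒···
··▓▓≈≈░▒···
··▒▒▒@░▓···
··▓▒░▒░░···
··█▓▓░≈▓···
··▒░▒▓░····
··█░░▓▓····
··▓▒░▒▓····

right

███████████
···········
···········
·≈▒▒▒▓▒▒···
·▓▓≈≈░▒≈···
·▒▒▒▒@▓▒···
·▓▒░▒░░▒···
·█▓▓░≈▓▒···
·▒░▒▓░·····
·█░░▓▓·····
·▓▒░▒▓·····

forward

███████████
███████████
···········
···░▒≈▒▓···
·≈▒▒▒▓▒▒···
·▓▓≈≈@▒≈···
·▒▒▒▒░▓▒···
·▓▒░▒░░▒···
·█▓▓░≈▓▒···
·▒░▒▓░·····
·█░░▓▓·····

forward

███████████
███████████
███████████
···█░▒▒▒···
···░▒≈▒▓···
·≈▒▒▒@▒▒···
·▓▓≈≈░▒≈···
·▒▒▒▒░▓▒···
·▓▒░▒░░▒···
·█▓▓░≈▓▒···
·▒░▒▓░·····

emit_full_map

··█░▒▒▒
··░▒≈▒▓
≈▒▒▒@▒▒
▓▓≈≈░▒≈
▒▒▒▒░▓▒
▓▒░▒░░▒
█▓▓░≈▓▒
▒░▒▓░··
█░░▓▓··
▓▒░▒▓··

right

███████████
███████████
███████████
··█░▒▒▒░···
··░▒≈▒▓█···
≈▒▒▒▓@▒▒···
▓▓≈≈░▒≈░···
▒▒▒▒░▓▒▒···
▓▒░▒░░▒····
█▓▓░≈▓▒····
▒░▒▓░······

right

███████████
███████████
███████████
·█░▒▒▒░░···
·░▒≈▒▓█▒···
▒▒▒▓▒@▒▒···
▓≈≈░▒≈░▓···
▒▒▒░▓▒▒░···
▒░▒░░▒·····
▓▓░≈▓▒·····
░▒▓░·······

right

███████████
███████████
███████████
█░▒▒▒░░▒···
░▒≈▒▓█▒█···
▒▒▓▒▒@▒▒···
≈≈░▒≈░▓▒···
▒▒░▓▒▒░▒···
░▒░░▒······
▓░≈▓▒······
▒▓░········

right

███████████
███████████
███████████
░▒▒▒░░▒▒··█
▒≈▒▓█▒█░··█
▒▓▒▒▒@▒▒··█
≈░▒≈░▓▒▒··█
▒░▓▒▒░▒░··█
▒░░▒······█
░≈▓▒······█
▓░········█

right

███████████
███████████
███████████
▒▒▒░░▒▒▓·██
≈▒▓█▒█░░·██
▓▒▒▒▒@▒▒·██
░▒≈░▓▒▒▒·██
░▓▒▒░▒░░·██
░░▒······██
≈▓▒······██
░········██

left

███████████
███████████
███████████
░▒▒▒░░▒▒▓·█
▒≈▒▓█▒█░░·█
▒▓▒▒▒@▒▒▒·█
≈░▒≈░▓▒▒▒·█
▒░▓▒▒░▒░░·█
▒░░▒······█
░≈▓▒······█
▓░········█

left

███████████
███████████
███████████
█░▒▒▒░░▒▒▓·
░▒≈▒▓█▒█░░·
▒▒▓▒▒@▒▒▒▒·
≈≈░▒≈░▓▒▒▒·
▒▒░▓▒▒░▒░░·
░▒░░▒······
▓░≈▓▒······
▒▓░········

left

███████████
███████████
███████████
·█░▒▒▒░░▒▒▓
·░▒≈▒▓█▒█░░
▒▒▒▓▒@▒▒▒▒▒
▓≈≈░▒≈░▓▒▒▒
▒▒▒░▓▒▒░▒░░
▒░▒░░▒·····
▓▓░≈▓▒·····
░▒▓░·······

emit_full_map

··█░▒▒▒░░▒▒▓
··░▒≈▒▓█▒█░░
≈▒▒▒▓▒@▒▒▒▒▒
▓▓≈≈░▒≈░▓▒▒▒
▒▒▒▒░▓▒▒░▒░░
▓▒░▒░░▒·····
█▓▓░≈▓▒·····
▒░▒▓░·······
█░░▓▓·······
▓▒░▒▓·······

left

███████████
███████████
███████████
··█░▒▒▒░░▒▒
··░▒≈▒▓█▒█░
≈▒▒▒▓@▒▒▒▒▒
▓▓≈≈░▒≈░▓▒▒
▒▒▒▒░▓▒▒░▒░
▓▒░▒░░▒····
█▓▓░≈▓▒····
▒░▒▓░······

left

███████████
███████████
███████████
···█░▒▒▒░░▒
···░▒≈▒▓█▒█
·≈▒▒▒@▒▒▒▒▒
·▓▓≈≈░▒≈░▓▒
·▒▒▒▒░▓▒▒░▒
·▓▒░▒░░▒···
·█▓▓░≈▓▒···
·▒░▒▓░·····

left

███████████
███████████
███████████
···≈█░▒▒▒░░
···▓░▒≈▒▓█▒
··≈▒▒@▓▒▒▒▒
··▓▓≈≈░▒≈░▓
··▒▒▒▒░▓▒▒░
··▓▒░▒░░▒··
··█▓▓░≈▓▒··
··▒░▒▓░····

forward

███████████
███████████
███████████
███████████
···≈█░▒▒▒░░
···▓░@≈▒▓█▒
··≈▒▒▒▓▒▒▒▒
··▓▓≈≈░▒≈░▓
··▒▒▒▒░▓▒▒░
··▓▒░▒░░▒··
··█▓▓░≈▓▒··

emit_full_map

·≈█░▒▒▒░░▒▒▓
·▓░@≈▒▓█▒█░░
≈▒▒▒▓▒▒▒▒▒▒▒
▓▓≈≈░▒≈░▓▒▒▒
▒▒▒▒░▓▒▒░▒░░
▓▒░▒░░▒·····
█▓▓░≈▓▒·····
▒░▒▓░·······
█░░▓▓·······
▓▒░▒▓·······


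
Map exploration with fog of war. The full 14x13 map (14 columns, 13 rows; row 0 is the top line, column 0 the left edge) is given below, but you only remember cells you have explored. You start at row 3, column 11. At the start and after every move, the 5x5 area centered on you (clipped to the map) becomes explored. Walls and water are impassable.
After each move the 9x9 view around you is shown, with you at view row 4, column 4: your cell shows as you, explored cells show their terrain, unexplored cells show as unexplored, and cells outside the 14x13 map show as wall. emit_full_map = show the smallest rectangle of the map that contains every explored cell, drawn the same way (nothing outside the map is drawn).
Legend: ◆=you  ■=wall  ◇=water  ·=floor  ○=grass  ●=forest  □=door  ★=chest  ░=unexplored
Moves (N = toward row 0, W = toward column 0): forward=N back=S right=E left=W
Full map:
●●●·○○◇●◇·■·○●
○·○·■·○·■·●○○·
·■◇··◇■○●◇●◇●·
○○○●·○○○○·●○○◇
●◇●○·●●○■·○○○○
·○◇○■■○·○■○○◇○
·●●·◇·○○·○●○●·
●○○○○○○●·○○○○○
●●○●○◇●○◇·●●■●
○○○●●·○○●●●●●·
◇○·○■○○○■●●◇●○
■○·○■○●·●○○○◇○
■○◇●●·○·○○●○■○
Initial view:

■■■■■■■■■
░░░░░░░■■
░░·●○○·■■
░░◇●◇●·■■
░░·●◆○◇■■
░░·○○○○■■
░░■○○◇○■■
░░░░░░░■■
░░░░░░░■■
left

■■■■■■■■■
░░░░░░░░■
░░■·●○○·■
░░●◇●◇●·■
░░○·◆○○◇■
░░■·○○○○■
░░○■○○◇○■
░░░░░░░░■
░░░░░░░░■

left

■■■■■■■■■
░░░░░░░░░
░░·■·●○○·
░░○●◇●◇●·
░░○○◆●○○◇
░░○■·○○○○
░░·○■○○◇○
░░░░░░░░░
░░░░░░░░░

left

■■■■■■■■■
░░░░░░░░░
░░○·■·●○○
░░■○●◇●◇●
░░○○◆·●○○
░░●○■·○○○
░░○·○■○○◇
░░░░░░░░░
░░░░░░░░░

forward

■■■■■■■■■
■■■■■■■■■
░░◇●◇·■░░
░░○·■·●○○
░░■○◆◇●◇●
░░○○○·●○○
░░●○■·○○○
░░○·○■○○◇
░░░░░░░░░

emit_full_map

◇●◇·■░░░
○·■·●○○·
■○◆◇●◇●·
○○○·●○○◇
●○■·○○○○
○·○■○○◇○

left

■■■■■■■■■
■■■■■■■■■
░░○◇●◇·■░
░░·○·■·●○
░░◇■◆●◇●◇
░░○○○○·●○
░░●●○■·○○
░░░○·○■○○
░░░░░░░░░

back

■■■■■■■■■
░░○◇●◇·■░
░░·○·■·●○
░░◇■○●◇●◇
░░○○◆○·●○
░░●●○■·○○
░░■○·○■○○
░░░░░░░░░
░░░░░░░░░

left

■■■■■■■■■
░░░○◇●◇·■
░░■·○·■·●
░░·◇■○●◇●
░░·○◆○○·●
░░·●●○■·○
░░■■○·○■○
░░░░░░░░░
░░░░░░░░░

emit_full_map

░○◇●◇·■░░░
■·○·■·●○○·
·◇■○●◇●◇●·
·○◆○○·●○○◇
·●●○■·○○○○
■■○·○■○○◇○


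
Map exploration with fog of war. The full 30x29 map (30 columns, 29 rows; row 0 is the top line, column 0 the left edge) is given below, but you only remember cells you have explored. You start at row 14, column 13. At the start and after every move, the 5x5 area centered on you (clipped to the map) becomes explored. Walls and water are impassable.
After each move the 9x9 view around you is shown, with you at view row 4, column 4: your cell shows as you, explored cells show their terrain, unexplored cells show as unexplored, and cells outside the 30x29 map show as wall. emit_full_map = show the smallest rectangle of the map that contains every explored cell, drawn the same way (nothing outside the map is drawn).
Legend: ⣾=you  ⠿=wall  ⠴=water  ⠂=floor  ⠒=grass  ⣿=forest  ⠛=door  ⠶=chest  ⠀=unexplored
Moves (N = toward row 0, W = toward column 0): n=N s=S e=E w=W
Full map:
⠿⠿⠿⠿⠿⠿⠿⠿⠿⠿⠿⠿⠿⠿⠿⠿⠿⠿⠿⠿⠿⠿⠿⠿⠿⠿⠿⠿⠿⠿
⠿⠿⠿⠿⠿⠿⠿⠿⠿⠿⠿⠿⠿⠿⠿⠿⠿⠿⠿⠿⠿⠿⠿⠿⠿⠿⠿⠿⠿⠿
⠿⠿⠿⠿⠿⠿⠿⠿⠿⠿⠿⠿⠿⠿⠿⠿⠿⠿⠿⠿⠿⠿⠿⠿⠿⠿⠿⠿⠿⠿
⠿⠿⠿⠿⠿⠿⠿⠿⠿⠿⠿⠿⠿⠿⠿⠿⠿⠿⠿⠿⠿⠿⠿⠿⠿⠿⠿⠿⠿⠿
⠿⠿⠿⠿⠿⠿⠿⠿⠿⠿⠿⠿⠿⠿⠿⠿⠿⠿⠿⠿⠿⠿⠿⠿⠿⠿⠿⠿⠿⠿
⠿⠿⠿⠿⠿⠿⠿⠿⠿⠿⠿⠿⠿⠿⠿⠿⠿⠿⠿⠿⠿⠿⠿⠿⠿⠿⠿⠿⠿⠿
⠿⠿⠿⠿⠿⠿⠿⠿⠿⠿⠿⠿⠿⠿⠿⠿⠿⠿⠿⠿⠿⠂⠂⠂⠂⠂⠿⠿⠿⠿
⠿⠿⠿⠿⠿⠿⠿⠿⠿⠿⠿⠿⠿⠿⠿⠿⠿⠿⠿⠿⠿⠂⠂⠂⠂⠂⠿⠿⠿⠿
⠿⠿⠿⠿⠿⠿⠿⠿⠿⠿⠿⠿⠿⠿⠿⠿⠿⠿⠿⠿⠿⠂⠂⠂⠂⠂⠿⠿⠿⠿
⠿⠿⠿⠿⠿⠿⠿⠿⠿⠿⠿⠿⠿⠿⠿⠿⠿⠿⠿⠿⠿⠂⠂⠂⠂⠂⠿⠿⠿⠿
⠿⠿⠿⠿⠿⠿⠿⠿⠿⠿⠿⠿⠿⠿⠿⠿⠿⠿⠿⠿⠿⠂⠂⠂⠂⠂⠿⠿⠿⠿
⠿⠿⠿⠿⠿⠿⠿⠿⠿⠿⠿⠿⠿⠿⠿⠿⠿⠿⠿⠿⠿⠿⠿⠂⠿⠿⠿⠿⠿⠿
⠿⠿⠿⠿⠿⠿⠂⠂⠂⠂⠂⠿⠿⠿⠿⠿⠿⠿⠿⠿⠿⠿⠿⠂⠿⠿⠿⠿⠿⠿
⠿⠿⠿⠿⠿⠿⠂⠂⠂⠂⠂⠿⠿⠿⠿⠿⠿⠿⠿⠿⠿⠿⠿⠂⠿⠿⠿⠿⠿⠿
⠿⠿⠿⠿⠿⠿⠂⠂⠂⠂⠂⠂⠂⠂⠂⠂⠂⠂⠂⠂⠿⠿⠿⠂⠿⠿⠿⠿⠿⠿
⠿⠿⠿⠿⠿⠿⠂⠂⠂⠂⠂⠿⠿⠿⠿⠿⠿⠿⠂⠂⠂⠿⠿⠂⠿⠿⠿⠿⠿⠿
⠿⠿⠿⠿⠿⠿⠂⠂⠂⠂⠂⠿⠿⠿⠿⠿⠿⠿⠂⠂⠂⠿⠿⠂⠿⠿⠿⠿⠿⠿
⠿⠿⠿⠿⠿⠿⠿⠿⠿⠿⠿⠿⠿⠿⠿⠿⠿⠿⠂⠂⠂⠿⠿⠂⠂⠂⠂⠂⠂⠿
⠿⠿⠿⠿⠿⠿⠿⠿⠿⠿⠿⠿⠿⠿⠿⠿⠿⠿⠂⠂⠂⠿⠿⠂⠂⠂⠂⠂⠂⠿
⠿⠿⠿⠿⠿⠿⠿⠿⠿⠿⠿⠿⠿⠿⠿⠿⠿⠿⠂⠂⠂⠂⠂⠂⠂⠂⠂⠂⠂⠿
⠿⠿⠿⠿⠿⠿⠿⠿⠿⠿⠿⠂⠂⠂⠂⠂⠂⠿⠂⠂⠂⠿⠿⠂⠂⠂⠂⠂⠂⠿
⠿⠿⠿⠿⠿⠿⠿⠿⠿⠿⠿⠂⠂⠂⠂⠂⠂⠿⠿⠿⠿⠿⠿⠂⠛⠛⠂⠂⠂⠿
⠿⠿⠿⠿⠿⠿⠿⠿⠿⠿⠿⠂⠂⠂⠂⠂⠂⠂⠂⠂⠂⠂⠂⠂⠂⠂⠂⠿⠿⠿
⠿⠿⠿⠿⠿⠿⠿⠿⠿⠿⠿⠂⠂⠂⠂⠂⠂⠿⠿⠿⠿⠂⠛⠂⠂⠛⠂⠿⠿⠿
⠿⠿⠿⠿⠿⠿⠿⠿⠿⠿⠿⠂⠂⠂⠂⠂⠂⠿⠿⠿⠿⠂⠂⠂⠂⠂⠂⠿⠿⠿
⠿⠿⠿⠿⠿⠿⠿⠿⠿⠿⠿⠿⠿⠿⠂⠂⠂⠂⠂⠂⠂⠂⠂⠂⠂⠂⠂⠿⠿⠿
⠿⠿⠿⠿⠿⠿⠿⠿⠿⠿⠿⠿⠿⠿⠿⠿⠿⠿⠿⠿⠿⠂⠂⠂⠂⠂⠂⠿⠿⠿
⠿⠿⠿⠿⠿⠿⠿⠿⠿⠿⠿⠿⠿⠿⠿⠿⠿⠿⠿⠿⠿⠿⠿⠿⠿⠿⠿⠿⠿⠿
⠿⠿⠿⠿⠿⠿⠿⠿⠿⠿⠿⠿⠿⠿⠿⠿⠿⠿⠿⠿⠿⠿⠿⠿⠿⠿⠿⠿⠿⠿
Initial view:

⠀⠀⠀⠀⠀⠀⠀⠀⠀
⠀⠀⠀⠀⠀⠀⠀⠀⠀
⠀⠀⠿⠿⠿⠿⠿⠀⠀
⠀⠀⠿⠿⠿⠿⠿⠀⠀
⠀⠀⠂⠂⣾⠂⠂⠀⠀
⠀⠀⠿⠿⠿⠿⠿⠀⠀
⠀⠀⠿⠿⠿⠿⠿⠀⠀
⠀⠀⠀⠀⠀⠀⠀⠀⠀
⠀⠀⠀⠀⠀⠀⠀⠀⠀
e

⠀⠀⠀⠀⠀⠀⠀⠀⠀
⠀⠀⠀⠀⠀⠀⠀⠀⠀
⠀⠿⠿⠿⠿⠿⠿⠀⠀
⠀⠿⠿⠿⠿⠿⠿⠀⠀
⠀⠂⠂⠂⣾⠂⠂⠀⠀
⠀⠿⠿⠿⠿⠿⠿⠀⠀
⠀⠿⠿⠿⠿⠿⠿⠀⠀
⠀⠀⠀⠀⠀⠀⠀⠀⠀
⠀⠀⠀⠀⠀⠀⠀⠀⠀

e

⠀⠀⠀⠀⠀⠀⠀⠀⠀
⠀⠀⠀⠀⠀⠀⠀⠀⠀
⠿⠿⠿⠿⠿⠿⠿⠀⠀
⠿⠿⠿⠿⠿⠿⠿⠀⠀
⠂⠂⠂⠂⣾⠂⠂⠀⠀
⠿⠿⠿⠿⠿⠿⠿⠀⠀
⠿⠿⠿⠿⠿⠿⠿⠀⠀
⠀⠀⠀⠀⠀⠀⠀⠀⠀
⠀⠀⠀⠀⠀⠀⠀⠀⠀

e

⠀⠀⠀⠀⠀⠀⠀⠀⠀
⠀⠀⠀⠀⠀⠀⠀⠀⠀
⠿⠿⠿⠿⠿⠿⠿⠀⠀
⠿⠿⠿⠿⠿⠿⠿⠀⠀
⠂⠂⠂⠂⣾⠂⠂⠀⠀
⠿⠿⠿⠿⠿⠿⠂⠀⠀
⠿⠿⠿⠿⠿⠿⠂⠀⠀
⠀⠀⠀⠀⠀⠀⠀⠀⠀
⠀⠀⠀⠀⠀⠀⠀⠀⠀

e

⠀⠀⠀⠀⠀⠀⠀⠀⠀
⠀⠀⠀⠀⠀⠀⠀⠀⠀
⠿⠿⠿⠿⠿⠿⠿⠀⠀
⠿⠿⠿⠿⠿⠿⠿⠀⠀
⠂⠂⠂⠂⣾⠂⠂⠀⠀
⠿⠿⠿⠿⠿⠂⠂⠀⠀
⠿⠿⠿⠿⠿⠂⠂⠀⠀
⠀⠀⠀⠀⠀⠀⠀⠀⠀
⠀⠀⠀⠀⠀⠀⠀⠀⠀

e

⠀⠀⠀⠀⠀⠀⠀⠀⠀
⠀⠀⠀⠀⠀⠀⠀⠀⠀
⠿⠿⠿⠿⠿⠿⠿⠀⠀
⠿⠿⠿⠿⠿⠿⠿⠀⠀
⠂⠂⠂⠂⣾⠂⠿⠀⠀
⠿⠿⠿⠿⠂⠂⠂⠀⠀
⠿⠿⠿⠿⠂⠂⠂⠀⠀
⠀⠀⠀⠀⠀⠀⠀⠀⠀
⠀⠀⠀⠀⠀⠀⠀⠀⠀

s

⠀⠀⠀⠀⠀⠀⠀⠀⠀
⠿⠿⠿⠿⠿⠿⠿⠀⠀
⠿⠿⠿⠿⠿⠿⠿⠀⠀
⠂⠂⠂⠂⠂⠂⠿⠀⠀
⠿⠿⠿⠿⣾⠂⠂⠀⠀
⠿⠿⠿⠿⠂⠂⠂⠀⠀
⠀⠀⠿⠿⠂⠂⠂⠀⠀
⠀⠀⠀⠀⠀⠀⠀⠀⠀
⠀⠀⠀⠀⠀⠀⠀⠀⠀

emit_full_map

⠿⠿⠿⠿⠿⠿⠿⠿⠿⠿
⠿⠿⠿⠿⠿⠿⠿⠿⠿⠿
⠂⠂⠂⠂⠂⠂⠂⠂⠂⠿
⠿⠿⠿⠿⠿⠿⠿⣾⠂⠂
⠿⠿⠿⠿⠿⠿⠿⠂⠂⠂
⠀⠀⠀⠀⠀⠿⠿⠂⠂⠂

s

⠿⠿⠿⠿⠿⠿⠿⠀⠀
⠿⠿⠿⠿⠿⠿⠿⠀⠀
⠂⠂⠂⠂⠂⠂⠿⠀⠀
⠿⠿⠿⠿⠂⠂⠂⠀⠀
⠿⠿⠿⠿⣾⠂⠂⠀⠀
⠀⠀⠿⠿⠂⠂⠂⠀⠀
⠀⠀⠿⠿⠂⠂⠂⠀⠀
⠀⠀⠀⠀⠀⠀⠀⠀⠀
⠀⠀⠀⠀⠀⠀⠀⠀⠀

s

⠿⠿⠿⠿⠿⠿⠿⠀⠀
⠂⠂⠂⠂⠂⠂⠿⠀⠀
⠿⠿⠿⠿⠂⠂⠂⠀⠀
⠿⠿⠿⠿⠂⠂⠂⠀⠀
⠀⠀⠿⠿⣾⠂⠂⠀⠀
⠀⠀⠿⠿⠂⠂⠂⠀⠀
⠀⠀⠿⠿⠂⠂⠂⠀⠀
⠀⠀⠀⠀⠀⠀⠀⠀⠀
⠀⠀⠀⠀⠀⠀⠀⠀⠀

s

⠂⠂⠂⠂⠂⠂⠿⠀⠀
⠿⠿⠿⠿⠂⠂⠂⠀⠀
⠿⠿⠿⠿⠂⠂⠂⠀⠀
⠀⠀⠿⠿⠂⠂⠂⠀⠀
⠀⠀⠿⠿⣾⠂⠂⠀⠀
⠀⠀⠿⠿⠂⠂⠂⠀⠀
⠀⠀⠂⠿⠂⠂⠂⠀⠀
⠀⠀⠀⠀⠀⠀⠀⠀⠀
⠀⠀⠀⠀⠀⠀⠀⠀⠀

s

⠿⠿⠿⠿⠂⠂⠂⠀⠀
⠿⠿⠿⠿⠂⠂⠂⠀⠀
⠀⠀⠿⠿⠂⠂⠂⠀⠀
⠀⠀⠿⠿⠂⠂⠂⠀⠀
⠀⠀⠿⠿⣾⠂⠂⠀⠀
⠀⠀⠂⠿⠂⠂⠂⠀⠀
⠀⠀⠂⠿⠿⠿⠿⠀⠀
⠀⠀⠀⠀⠀⠀⠀⠀⠀
⠀⠀⠀⠀⠀⠀⠀⠀⠀

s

⠿⠿⠿⠿⠂⠂⠂⠀⠀
⠀⠀⠿⠿⠂⠂⠂⠀⠀
⠀⠀⠿⠿⠂⠂⠂⠀⠀
⠀⠀⠿⠿⠂⠂⠂⠀⠀
⠀⠀⠂⠿⣾⠂⠂⠀⠀
⠀⠀⠂⠿⠿⠿⠿⠀⠀
⠀⠀⠂⠂⠂⠂⠂⠀⠀
⠀⠀⠀⠀⠀⠀⠀⠀⠀
⠀⠀⠀⠀⠀⠀⠀⠀⠀

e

⠿⠿⠿⠂⠂⠂⠀⠀⠀
⠀⠿⠿⠂⠂⠂⠀⠀⠀
⠀⠿⠿⠂⠂⠂⠿⠀⠀
⠀⠿⠿⠂⠂⠂⠂⠀⠀
⠀⠂⠿⠂⣾⠂⠿⠀⠀
⠀⠂⠿⠿⠿⠿⠿⠀⠀
⠀⠂⠂⠂⠂⠂⠂⠀⠀
⠀⠀⠀⠀⠀⠀⠀⠀⠀
⠀⠀⠀⠀⠀⠀⠀⠀⠀

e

⠿⠿⠂⠂⠂⠀⠀⠀⠀
⠿⠿⠂⠂⠂⠀⠀⠀⠀
⠿⠿⠂⠂⠂⠿⠿⠀⠀
⠿⠿⠂⠂⠂⠂⠂⠀⠀
⠂⠿⠂⠂⣾⠿⠿⠀⠀
⠂⠿⠿⠿⠿⠿⠿⠀⠀
⠂⠂⠂⠂⠂⠂⠂⠀⠀
⠀⠀⠀⠀⠀⠀⠀⠀⠀
⠀⠀⠀⠀⠀⠀⠀⠀⠀

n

⠿⠿⠂⠂⠂⠀⠀⠀⠀
⠿⠿⠂⠂⠂⠀⠀⠀⠀
⠿⠿⠂⠂⠂⠿⠿⠀⠀
⠿⠿⠂⠂⠂⠿⠿⠀⠀
⠿⠿⠂⠂⣾⠂⠂⠀⠀
⠂⠿⠂⠂⠂⠿⠿⠀⠀
⠂⠿⠿⠿⠿⠿⠿⠀⠀
⠂⠂⠂⠂⠂⠂⠂⠀⠀
⠀⠀⠀⠀⠀⠀⠀⠀⠀

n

⠂⠂⠂⠂⠿⠀⠀⠀⠀
⠿⠿⠂⠂⠂⠀⠀⠀⠀
⠿⠿⠂⠂⠂⠿⠿⠀⠀
⠿⠿⠂⠂⠂⠿⠿⠀⠀
⠿⠿⠂⠂⣾⠿⠿⠀⠀
⠿⠿⠂⠂⠂⠂⠂⠀⠀
⠂⠿⠂⠂⠂⠿⠿⠀⠀
⠂⠿⠿⠿⠿⠿⠿⠀⠀
⠂⠂⠂⠂⠂⠂⠂⠀⠀

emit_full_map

⠿⠿⠿⠿⠿⠿⠿⠿⠿⠿⠀⠀
⠿⠿⠿⠿⠿⠿⠿⠿⠿⠿⠀⠀
⠂⠂⠂⠂⠂⠂⠂⠂⠂⠿⠀⠀
⠿⠿⠿⠿⠿⠿⠿⠂⠂⠂⠀⠀
⠿⠿⠿⠿⠿⠿⠿⠂⠂⠂⠿⠿
⠀⠀⠀⠀⠀⠿⠿⠂⠂⠂⠿⠿
⠀⠀⠀⠀⠀⠿⠿⠂⠂⣾⠿⠿
⠀⠀⠀⠀⠀⠿⠿⠂⠂⠂⠂⠂
⠀⠀⠀⠀⠀⠂⠿⠂⠂⠂⠿⠿
⠀⠀⠀⠀⠀⠂⠿⠿⠿⠿⠿⠿
⠀⠀⠀⠀⠀⠂⠂⠂⠂⠂⠂⠂

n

⠿⠿⠿⠿⠿⠀⠀⠀⠀
⠂⠂⠂⠂⠿⠀⠀⠀⠀
⠿⠿⠂⠂⠂⠿⠿⠀⠀
⠿⠿⠂⠂⠂⠿⠿⠀⠀
⠿⠿⠂⠂⣾⠿⠿⠀⠀
⠿⠿⠂⠂⠂⠿⠿⠀⠀
⠿⠿⠂⠂⠂⠂⠂⠀⠀
⠂⠿⠂⠂⠂⠿⠿⠀⠀
⠂⠿⠿⠿⠿⠿⠿⠀⠀

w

⠿⠿⠿⠿⠿⠿⠀⠀⠀
⠂⠂⠂⠂⠂⠿⠀⠀⠀
⠿⠿⠿⠂⠂⠂⠿⠿⠀
⠿⠿⠿⠂⠂⠂⠿⠿⠀
⠀⠿⠿⠂⣾⠂⠿⠿⠀
⠀⠿⠿⠂⠂⠂⠿⠿⠀
⠀⠿⠿⠂⠂⠂⠂⠂⠀
⠀⠂⠿⠂⠂⠂⠿⠿⠀
⠀⠂⠿⠿⠿⠿⠿⠿⠀

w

⠿⠿⠿⠿⠿⠿⠿⠀⠀
⠂⠂⠂⠂⠂⠂⠿⠀⠀
⠿⠿⠿⠿⠂⠂⠂⠿⠿
⠿⠿⠿⠿⠂⠂⠂⠿⠿
⠀⠀⠿⠿⣾⠂⠂⠿⠿
⠀⠀⠿⠿⠂⠂⠂⠿⠿
⠀⠀⠿⠿⠂⠂⠂⠂⠂
⠀⠀⠂⠿⠂⠂⠂⠿⠿
⠀⠀⠂⠿⠿⠿⠿⠿⠿

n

⠿⠿⠿⠿⠿⠿⠿⠀⠀
⠿⠿⠿⠿⠿⠿⠿⠀⠀
⠂⠂⠂⠂⠂⠂⠿⠀⠀
⠿⠿⠿⠿⠂⠂⠂⠿⠿
⠿⠿⠿⠿⣾⠂⠂⠿⠿
⠀⠀⠿⠿⠂⠂⠂⠿⠿
⠀⠀⠿⠿⠂⠂⠂⠿⠿
⠀⠀⠿⠿⠂⠂⠂⠂⠂
⠀⠀⠂⠿⠂⠂⠂⠿⠿

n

⠀⠀⠀⠀⠀⠀⠀⠀⠀
⠿⠿⠿⠿⠿⠿⠿⠀⠀
⠿⠿⠿⠿⠿⠿⠿⠀⠀
⠂⠂⠂⠂⠂⠂⠿⠀⠀
⠿⠿⠿⠿⣾⠂⠂⠿⠿
⠿⠿⠿⠿⠂⠂⠂⠿⠿
⠀⠀⠿⠿⠂⠂⠂⠿⠿
⠀⠀⠿⠿⠂⠂⠂⠿⠿
⠀⠀⠿⠿⠂⠂⠂⠂⠂

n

⠀⠀⠀⠀⠀⠀⠀⠀⠀
⠀⠀⠀⠀⠀⠀⠀⠀⠀
⠿⠿⠿⠿⠿⠿⠿⠀⠀
⠿⠿⠿⠿⠿⠿⠿⠀⠀
⠂⠂⠂⠂⣾⠂⠿⠀⠀
⠿⠿⠿⠿⠂⠂⠂⠿⠿
⠿⠿⠿⠿⠂⠂⠂⠿⠿
⠀⠀⠿⠿⠂⠂⠂⠿⠿
⠀⠀⠿⠿⠂⠂⠂⠿⠿

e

⠀⠀⠀⠀⠀⠀⠀⠀⠀
⠀⠀⠀⠀⠀⠀⠀⠀⠀
⠿⠿⠿⠿⠿⠿⠿⠀⠀
⠿⠿⠿⠿⠿⠿⠿⠀⠀
⠂⠂⠂⠂⣾⠿⠿⠀⠀
⠿⠿⠿⠂⠂⠂⠿⠿⠀
⠿⠿⠿⠂⠂⠂⠿⠿⠀
⠀⠿⠿⠂⠂⠂⠿⠿⠀
⠀⠿⠿⠂⠂⠂⠿⠿⠀

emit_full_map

⠿⠿⠿⠿⠿⠿⠿⠿⠿⠿⠿⠀
⠿⠿⠿⠿⠿⠿⠿⠿⠿⠿⠿⠀
⠂⠂⠂⠂⠂⠂⠂⠂⣾⠿⠿⠀
⠿⠿⠿⠿⠿⠿⠿⠂⠂⠂⠿⠿
⠿⠿⠿⠿⠿⠿⠿⠂⠂⠂⠿⠿
⠀⠀⠀⠀⠀⠿⠿⠂⠂⠂⠿⠿
⠀⠀⠀⠀⠀⠿⠿⠂⠂⠂⠿⠿
⠀⠀⠀⠀⠀⠿⠿⠂⠂⠂⠂⠂
⠀⠀⠀⠀⠀⠂⠿⠂⠂⠂⠿⠿
⠀⠀⠀⠀⠀⠂⠿⠿⠿⠿⠿⠿
⠀⠀⠀⠀⠀⠂⠂⠂⠂⠂⠂⠂

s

⠀⠀⠀⠀⠀⠀⠀⠀⠀
⠿⠿⠿⠿⠿⠿⠿⠀⠀
⠿⠿⠿⠿⠿⠿⠿⠀⠀
⠂⠂⠂⠂⠂⠿⠿⠀⠀
⠿⠿⠿⠂⣾⠂⠿⠿⠀
⠿⠿⠿⠂⠂⠂⠿⠿⠀
⠀⠿⠿⠂⠂⠂⠿⠿⠀
⠀⠿⠿⠂⠂⠂⠿⠿⠀
⠀⠿⠿⠂⠂⠂⠂⠂⠀

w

⠀⠀⠀⠀⠀⠀⠀⠀⠀
⠿⠿⠿⠿⠿⠿⠿⠿⠀
⠿⠿⠿⠿⠿⠿⠿⠿⠀
⠂⠂⠂⠂⠂⠂⠿⠿⠀
⠿⠿⠿⠿⣾⠂⠂⠿⠿
⠿⠿⠿⠿⠂⠂⠂⠿⠿
⠀⠀⠿⠿⠂⠂⠂⠿⠿
⠀⠀⠿⠿⠂⠂⠂⠿⠿
⠀⠀⠿⠿⠂⠂⠂⠂⠂

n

⠀⠀⠀⠀⠀⠀⠀⠀⠀
⠀⠀⠀⠀⠀⠀⠀⠀⠀
⠿⠿⠿⠿⠿⠿⠿⠿⠀
⠿⠿⠿⠿⠿⠿⠿⠿⠀
⠂⠂⠂⠂⣾⠂⠿⠿⠀
⠿⠿⠿⠿⠂⠂⠂⠿⠿
⠿⠿⠿⠿⠂⠂⠂⠿⠿
⠀⠀⠿⠿⠂⠂⠂⠿⠿
⠀⠀⠿⠿⠂⠂⠂⠿⠿

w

⠀⠀⠀⠀⠀⠀⠀⠀⠀
⠀⠀⠀⠀⠀⠀⠀⠀⠀
⠿⠿⠿⠿⠿⠿⠿⠿⠿
⠿⠿⠿⠿⠿⠿⠿⠿⠿
⠂⠂⠂⠂⣾⠂⠂⠿⠿
⠿⠿⠿⠿⠿⠂⠂⠂⠿
⠿⠿⠿⠿⠿⠂⠂⠂⠿
⠀⠀⠀⠿⠿⠂⠂⠂⠿
⠀⠀⠀⠿⠿⠂⠂⠂⠿

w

⠀⠀⠀⠀⠀⠀⠀⠀⠀
⠀⠀⠀⠀⠀⠀⠀⠀⠀
⠿⠿⠿⠿⠿⠿⠿⠿⠿
⠿⠿⠿⠿⠿⠿⠿⠿⠿
⠂⠂⠂⠂⣾⠂⠂⠂⠿
⠿⠿⠿⠿⠿⠿⠂⠂⠂
⠿⠿⠿⠿⠿⠿⠂⠂⠂
⠀⠀⠀⠀⠿⠿⠂⠂⠂
⠀⠀⠀⠀⠿⠿⠂⠂⠂

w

⠀⠀⠀⠀⠀⠀⠀⠀⠀
⠀⠀⠀⠀⠀⠀⠀⠀⠀
⠿⠿⠿⠿⠿⠿⠿⠿⠿
⠿⠿⠿⠿⠿⠿⠿⠿⠿
⠂⠂⠂⠂⣾⠂⠂⠂⠂
⠿⠿⠿⠿⠿⠿⠿⠂⠂
⠿⠿⠿⠿⠿⠿⠿⠂⠂
⠀⠀⠀⠀⠀⠿⠿⠂⠂
⠀⠀⠀⠀⠀⠿⠿⠂⠂

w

⠀⠀⠀⠀⠀⠀⠀⠀⠀
⠀⠀⠀⠀⠀⠀⠀⠀⠀
⠀⠿⠿⠿⠿⠿⠿⠿⠿
⠀⠿⠿⠿⠿⠿⠿⠿⠿
⠀⠂⠂⠂⣾⠂⠂⠂⠂
⠀⠿⠿⠿⠿⠿⠿⠿⠂
⠀⠿⠿⠿⠿⠿⠿⠿⠂
⠀⠀⠀⠀⠀⠀⠿⠿⠂
⠀⠀⠀⠀⠀⠀⠿⠿⠂

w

⠀⠀⠀⠀⠀⠀⠀⠀⠀
⠀⠀⠀⠀⠀⠀⠀⠀⠀
⠀⠀⠿⠿⠿⠿⠿⠿⠿
⠀⠀⠿⠿⠿⠿⠿⠿⠿
⠀⠀⠂⠂⣾⠂⠂⠂⠂
⠀⠀⠿⠿⠿⠿⠿⠿⠿
⠀⠀⠿⠿⠿⠿⠿⠿⠿
⠀⠀⠀⠀⠀⠀⠀⠿⠿
⠀⠀⠀⠀⠀⠀⠀⠿⠿

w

⠀⠀⠀⠀⠀⠀⠀⠀⠀
⠀⠀⠀⠀⠀⠀⠀⠀⠀
⠀⠀⠂⠿⠿⠿⠿⠿⠿
⠀⠀⠂⠿⠿⠿⠿⠿⠿
⠀⠀⠂⠂⣾⠂⠂⠂⠂
⠀⠀⠂⠿⠿⠿⠿⠿⠿
⠀⠀⠂⠿⠿⠿⠿⠿⠿
⠀⠀⠀⠀⠀⠀⠀⠀⠿
⠀⠀⠀⠀⠀⠀⠀⠀⠿

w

⠀⠀⠀⠀⠀⠀⠀⠀⠀
⠀⠀⠀⠀⠀⠀⠀⠀⠀
⠀⠀⠂⠂⠿⠿⠿⠿⠿
⠀⠀⠂⠂⠿⠿⠿⠿⠿
⠀⠀⠂⠂⣾⠂⠂⠂⠂
⠀⠀⠂⠂⠿⠿⠿⠿⠿
⠀⠀⠂⠂⠿⠿⠿⠿⠿
⠀⠀⠀⠀⠀⠀⠀⠀⠀
⠀⠀⠀⠀⠀⠀⠀⠀⠀

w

⠀⠀⠀⠀⠀⠀⠀⠀⠀
⠀⠀⠀⠀⠀⠀⠀⠀⠀
⠀⠀⠂⠂⠂⠿⠿⠿⠿
⠀⠀⠂⠂⠂⠿⠿⠿⠿
⠀⠀⠂⠂⣾⠂⠂⠂⠂
⠀⠀⠂⠂⠂⠿⠿⠿⠿
⠀⠀⠂⠂⠂⠿⠿⠿⠿
⠀⠀⠀⠀⠀⠀⠀⠀⠀
⠀⠀⠀⠀⠀⠀⠀⠀⠀

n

⠀⠀⠀⠀⠀⠀⠀⠀⠀
⠀⠀⠀⠀⠀⠀⠀⠀⠀
⠀⠀⠿⠿⠿⠿⠿⠀⠀
⠀⠀⠂⠂⠂⠿⠿⠿⠿
⠀⠀⠂⠂⣾⠿⠿⠿⠿
⠀⠀⠂⠂⠂⠂⠂⠂⠂
⠀⠀⠂⠂⠂⠿⠿⠿⠿
⠀⠀⠂⠂⠂⠿⠿⠿⠿
⠀⠀⠀⠀⠀⠀⠀⠀⠀

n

⠀⠀⠀⠀⠀⠀⠀⠀⠀
⠀⠀⠀⠀⠀⠀⠀⠀⠀
⠀⠀⠿⠿⠿⠿⠿⠀⠀
⠀⠀⠿⠿⠿⠿⠿⠀⠀
⠀⠀⠂⠂⣾⠿⠿⠿⠿
⠀⠀⠂⠂⠂⠿⠿⠿⠿
⠀⠀⠂⠂⠂⠂⠂⠂⠂
⠀⠀⠂⠂⠂⠿⠿⠿⠿
⠀⠀⠂⠂⠂⠿⠿⠿⠿

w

⠀⠀⠀⠀⠀⠀⠀⠀⠀
⠀⠀⠀⠀⠀⠀⠀⠀⠀
⠀⠀⠿⠿⠿⠿⠿⠿⠀
⠀⠀⠿⠿⠿⠿⠿⠿⠀
⠀⠀⠂⠂⣾⠂⠿⠿⠿
⠀⠀⠂⠂⠂⠂⠿⠿⠿
⠀⠀⠂⠂⠂⠂⠂⠂⠂
⠀⠀⠀⠂⠂⠂⠿⠿⠿
⠀⠀⠀⠂⠂⠂⠿⠿⠿

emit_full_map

⠿⠿⠿⠿⠿⠿⠀⠀⠀⠀⠀⠀⠀⠀⠀⠀
⠿⠿⠿⠿⠿⠿⠀⠀⠀⠀⠀⠀⠀⠀⠀⠀
⠂⠂⣾⠂⠿⠿⠿⠿⠿⠿⠿⠿⠿⠿⠿⠀
⠂⠂⠂⠂⠿⠿⠿⠿⠿⠿⠿⠿⠿⠿⠿⠀
⠂⠂⠂⠂⠂⠂⠂⠂⠂⠂⠂⠂⠂⠿⠿⠀
⠀⠂⠂⠂⠿⠿⠿⠿⠿⠿⠿⠂⠂⠂⠿⠿
⠀⠂⠂⠂⠿⠿⠿⠿⠿⠿⠿⠂⠂⠂⠿⠿
⠀⠀⠀⠀⠀⠀⠀⠀⠀⠿⠿⠂⠂⠂⠿⠿
⠀⠀⠀⠀⠀⠀⠀⠀⠀⠿⠿⠂⠂⠂⠿⠿
⠀⠀⠀⠀⠀⠀⠀⠀⠀⠿⠿⠂⠂⠂⠂⠂
⠀⠀⠀⠀⠀⠀⠀⠀⠀⠂⠿⠂⠂⠂⠿⠿
⠀⠀⠀⠀⠀⠀⠀⠀⠀⠂⠿⠿⠿⠿⠿⠿
⠀⠀⠀⠀⠀⠀⠀⠀⠀⠂⠂⠂⠂⠂⠂⠂

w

⠀⠀⠀⠀⠀⠀⠀⠀⠀
⠀⠀⠀⠀⠀⠀⠀⠀⠀
⠀⠀⠿⠿⠿⠿⠿⠿⠿
⠀⠀⠿⠿⠿⠿⠿⠿⠿
⠀⠀⠂⠂⣾⠂⠂⠿⠿
⠀⠀⠂⠂⠂⠂⠂⠿⠿
⠀⠀⠂⠂⠂⠂⠂⠂⠂
⠀⠀⠀⠀⠂⠂⠂⠿⠿
⠀⠀⠀⠀⠂⠂⠂⠿⠿

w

⠀⠀⠀⠀⠀⠀⠀⠀⠀
⠀⠀⠀⠀⠀⠀⠀⠀⠀
⠀⠀⠿⠿⠿⠿⠿⠿⠿
⠀⠀⠿⠿⠿⠿⠿⠿⠿
⠀⠀⠿⠂⣾⠂⠂⠂⠿
⠀⠀⠿⠂⠂⠂⠂⠂⠿
⠀⠀⠿⠂⠂⠂⠂⠂⠂
⠀⠀⠀⠀⠀⠂⠂⠂⠿
⠀⠀⠀⠀⠀⠂⠂⠂⠿

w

⠀⠀⠀⠀⠀⠀⠀⠀⠀
⠀⠀⠀⠀⠀⠀⠀⠀⠀
⠀⠀⠿⠿⠿⠿⠿⠿⠿
⠀⠀⠿⠿⠿⠿⠿⠿⠿
⠀⠀⠿⠿⣾⠂⠂⠂⠂
⠀⠀⠿⠿⠂⠂⠂⠂⠂
⠀⠀⠿⠿⠂⠂⠂⠂⠂
⠀⠀⠀⠀⠀⠀⠂⠂⠂
⠀⠀⠀⠀⠀⠀⠂⠂⠂

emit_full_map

⠿⠿⠿⠿⠿⠿⠿⠿⠿⠀⠀⠀⠀⠀⠀⠀⠀⠀⠀
⠿⠿⠿⠿⠿⠿⠿⠿⠿⠀⠀⠀⠀⠀⠀⠀⠀⠀⠀
⠿⠿⣾⠂⠂⠂⠂⠿⠿⠿⠿⠿⠿⠿⠿⠿⠿⠿⠀
⠿⠿⠂⠂⠂⠂⠂⠿⠿⠿⠿⠿⠿⠿⠿⠿⠿⠿⠀
⠿⠿⠂⠂⠂⠂⠂⠂⠂⠂⠂⠂⠂⠂⠂⠂⠿⠿⠀
⠀⠀⠀⠀⠂⠂⠂⠿⠿⠿⠿⠿⠿⠿⠂⠂⠂⠿⠿
⠀⠀⠀⠀⠂⠂⠂⠿⠿⠿⠿⠿⠿⠿⠂⠂⠂⠿⠿
⠀⠀⠀⠀⠀⠀⠀⠀⠀⠀⠀⠀⠿⠿⠂⠂⠂⠿⠿
⠀⠀⠀⠀⠀⠀⠀⠀⠀⠀⠀⠀⠿⠿⠂⠂⠂⠿⠿
⠀⠀⠀⠀⠀⠀⠀⠀⠀⠀⠀⠀⠿⠿⠂⠂⠂⠂⠂
⠀⠀⠀⠀⠀⠀⠀⠀⠀⠀⠀⠀⠂⠿⠂⠂⠂⠿⠿
⠀⠀⠀⠀⠀⠀⠀⠀⠀⠀⠀⠀⠂⠿⠿⠿⠿⠿⠿
⠀⠀⠀⠀⠀⠀⠀⠀⠀⠀⠀⠀⠂⠂⠂⠂⠂⠂⠂


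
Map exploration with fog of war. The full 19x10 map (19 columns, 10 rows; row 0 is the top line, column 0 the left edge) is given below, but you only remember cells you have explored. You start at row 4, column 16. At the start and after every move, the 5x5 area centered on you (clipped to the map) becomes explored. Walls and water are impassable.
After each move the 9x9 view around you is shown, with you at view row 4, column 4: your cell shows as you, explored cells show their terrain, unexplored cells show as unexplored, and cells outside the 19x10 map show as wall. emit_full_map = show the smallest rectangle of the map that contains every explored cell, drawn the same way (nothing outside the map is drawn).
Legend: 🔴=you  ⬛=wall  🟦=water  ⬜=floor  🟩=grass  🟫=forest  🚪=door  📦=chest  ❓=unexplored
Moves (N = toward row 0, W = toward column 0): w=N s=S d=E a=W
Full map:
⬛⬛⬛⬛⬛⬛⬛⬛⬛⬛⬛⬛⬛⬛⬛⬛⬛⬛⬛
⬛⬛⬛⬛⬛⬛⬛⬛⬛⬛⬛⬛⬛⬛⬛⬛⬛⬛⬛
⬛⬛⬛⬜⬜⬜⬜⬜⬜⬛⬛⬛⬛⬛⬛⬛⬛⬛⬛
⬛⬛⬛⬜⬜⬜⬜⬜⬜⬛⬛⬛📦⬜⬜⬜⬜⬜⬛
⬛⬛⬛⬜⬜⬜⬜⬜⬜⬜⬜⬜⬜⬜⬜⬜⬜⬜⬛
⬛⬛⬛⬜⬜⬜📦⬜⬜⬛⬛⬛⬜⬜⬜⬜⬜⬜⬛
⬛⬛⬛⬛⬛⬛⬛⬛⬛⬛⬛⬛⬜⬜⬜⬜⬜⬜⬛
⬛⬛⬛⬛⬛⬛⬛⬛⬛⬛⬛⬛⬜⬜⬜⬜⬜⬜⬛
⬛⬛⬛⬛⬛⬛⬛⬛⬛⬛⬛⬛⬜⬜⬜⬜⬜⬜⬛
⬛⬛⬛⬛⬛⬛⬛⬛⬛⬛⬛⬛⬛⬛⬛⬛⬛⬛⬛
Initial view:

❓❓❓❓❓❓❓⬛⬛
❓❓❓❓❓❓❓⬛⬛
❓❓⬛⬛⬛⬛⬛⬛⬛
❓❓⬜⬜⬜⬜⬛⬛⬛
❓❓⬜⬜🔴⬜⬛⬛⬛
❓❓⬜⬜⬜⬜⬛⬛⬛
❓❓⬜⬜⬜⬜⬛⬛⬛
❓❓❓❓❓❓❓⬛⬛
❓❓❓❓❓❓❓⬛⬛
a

❓❓❓❓❓❓❓❓⬛
❓❓❓❓❓❓❓❓⬛
❓❓⬛⬛⬛⬛⬛⬛⬛
❓❓⬜⬜⬜⬜⬜⬛⬛
❓❓⬜⬜🔴⬜⬜⬛⬛
❓❓⬜⬜⬜⬜⬜⬛⬛
❓❓⬜⬜⬜⬜⬜⬛⬛
❓❓❓❓❓❓❓❓⬛
❓❓❓❓❓❓❓❓⬛

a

❓❓❓❓❓❓❓❓❓
❓❓❓❓❓❓❓❓❓
❓❓⬛⬛⬛⬛⬛⬛⬛
❓❓📦⬜⬜⬜⬜⬜⬛
❓❓⬜⬜🔴⬜⬜⬜⬛
❓❓⬜⬜⬜⬜⬜⬜⬛
❓❓⬜⬜⬜⬜⬜⬜⬛
❓❓❓❓❓❓❓❓❓
❓❓❓❓❓❓❓❓❓

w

⬛⬛⬛⬛⬛⬛⬛⬛⬛
❓❓❓❓❓❓❓❓❓
❓❓⬛⬛⬛⬛⬛❓❓
❓❓⬛⬛⬛⬛⬛⬛⬛
❓❓📦⬜🔴⬜⬜⬜⬛
❓❓⬜⬜⬜⬜⬜⬜⬛
❓❓⬜⬜⬜⬜⬜⬜⬛
❓❓⬜⬜⬜⬜⬜⬜⬛
❓❓❓❓❓❓❓❓❓

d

⬛⬛⬛⬛⬛⬛⬛⬛⬛
❓❓❓❓❓❓❓❓⬛
❓⬛⬛⬛⬛⬛⬛❓⬛
❓⬛⬛⬛⬛⬛⬛⬛⬛
❓📦⬜⬜🔴⬜⬜⬛⬛
❓⬜⬜⬜⬜⬜⬜⬛⬛
❓⬜⬜⬜⬜⬜⬜⬛⬛
❓⬜⬜⬜⬜⬜⬜⬛⬛
❓❓❓❓❓❓❓❓⬛

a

⬛⬛⬛⬛⬛⬛⬛⬛⬛
❓❓❓❓❓❓❓❓❓
❓❓⬛⬛⬛⬛⬛⬛❓
❓❓⬛⬛⬛⬛⬛⬛⬛
❓❓📦⬜🔴⬜⬜⬜⬛
❓❓⬜⬜⬜⬜⬜⬜⬛
❓❓⬜⬜⬜⬜⬜⬜⬛
❓❓⬜⬜⬜⬜⬜⬜⬛
❓❓❓❓❓❓❓❓❓

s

❓❓❓❓❓❓❓❓❓
❓❓⬛⬛⬛⬛⬛⬛❓
❓❓⬛⬛⬛⬛⬛⬛⬛
❓❓📦⬜⬜⬜⬜⬜⬛
❓❓⬜⬜🔴⬜⬜⬜⬛
❓❓⬜⬜⬜⬜⬜⬜⬛
❓❓⬜⬜⬜⬜⬜⬜⬛
❓❓❓❓❓❓❓❓❓
❓❓❓❓❓❓❓❓❓

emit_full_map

⬛⬛⬛⬛⬛⬛❓
⬛⬛⬛⬛⬛⬛⬛
📦⬜⬜⬜⬜⬜⬛
⬜⬜🔴⬜⬜⬜⬛
⬜⬜⬜⬜⬜⬜⬛
⬜⬜⬜⬜⬜⬜⬛

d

❓❓❓❓❓❓❓❓⬛
❓⬛⬛⬛⬛⬛⬛❓⬛
❓⬛⬛⬛⬛⬛⬛⬛⬛
❓📦⬜⬜⬜⬜⬜⬛⬛
❓⬜⬜⬜🔴⬜⬜⬛⬛
❓⬜⬜⬜⬜⬜⬜⬛⬛
❓⬜⬜⬜⬜⬜⬜⬛⬛
❓❓❓❓❓❓❓❓⬛
❓❓❓❓❓❓❓❓⬛

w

⬛⬛⬛⬛⬛⬛⬛⬛⬛
❓❓❓❓❓❓❓❓⬛
❓⬛⬛⬛⬛⬛⬛❓⬛
❓⬛⬛⬛⬛⬛⬛⬛⬛
❓📦⬜⬜🔴⬜⬜⬛⬛
❓⬜⬜⬜⬜⬜⬜⬛⬛
❓⬜⬜⬜⬜⬜⬜⬛⬛
❓⬜⬜⬜⬜⬜⬜⬛⬛
❓❓❓❓❓❓❓❓⬛

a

⬛⬛⬛⬛⬛⬛⬛⬛⬛
❓❓❓❓❓❓❓❓❓
❓❓⬛⬛⬛⬛⬛⬛❓
❓❓⬛⬛⬛⬛⬛⬛⬛
❓❓📦⬜🔴⬜⬜⬜⬛
❓❓⬜⬜⬜⬜⬜⬜⬛
❓❓⬜⬜⬜⬜⬜⬜⬛
❓❓⬜⬜⬜⬜⬜⬜⬛
❓❓❓❓❓❓❓❓❓

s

❓❓❓❓❓❓❓❓❓
❓❓⬛⬛⬛⬛⬛⬛❓
❓❓⬛⬛⬛⬛⬛⬛⬛
❓❓📦⬜⬜⬜⬜⬜⬛
❓❓⬜⬜🔴⬜⬜⬜⬛
❓❓⬜⬜⬜⬜⬜⬜⬛
❓❓⬜⬜⬜⬜⬜⬜⬛
❓❓❓❓❓❓❓❓❓
❓❓❓❓❓❓❓❓❓

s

❓❓⬛⬛⬛⬛⬛⬛❓
❓❓⬛⬛⬛⬛⬛⬛⬛
❓❓📦⬜⬜⬜⬜⬜⬛
❓❓⬜⬜⬜⬜⬜⬜⬛
❓❓⬜⬜🔴⬜⬜⬜⬛
❓❓⬜⬜⬜⬜⬜⬜⬛
❓❓⬜⬜⬜⬜⬜❓❓
❓❓❓❓❓❓❓❓❓
❓❓❓❓❓❓❓❓❓

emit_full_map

⬛⬛⬛⬛⬛⬛❓
⬛⬛⬛⬛⬛⬛⬛
📦⬜⬜⬜⬜⬜⬛
⬜⬜⬜⬜⬜⬜⬛
⬜⬜🔴⬜⬜⬜⬛
⬜⬜⬜⬜⬜⬜⬛
⬜⬜⬜⬜⬜❓❓

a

❓❓❓⬛⬛⬛⬛⬛⬛
❓❓❓⬛⬛⬛⬛⬛⬛
❓❓⬛📦⬜⬜⬜⬜⬜
❓❓⬜⬜⬜⬜⬜⬜⬜
❓❓⬛⬜🔴⬜⬜⬜⬜
❓❓⬛⬜⬜⬜⬜⬜⬜
❓❓⬛⬜⬜⬜⬜⬜❓
❓❓❓❓❓❓❓❓❓
❓❓❓❓❓❓❓❓❓

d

❓❓⬛⬛⬛⬛⬛⬛❓
❓❓⬛⬛⬛⬛⬛⬛⬛
❓⬛📦⬜⬜⬜⬜⬜⬛
❓⬜⬜⬜⬜⬜⬜⬜⬛
❓⬛⬜⬜🔴⬜⬜⬜⬛
❓⬛⬜⬜⬜⬜⬜⬜⬛
❓⬛⬜⬜⬜⬜⬜❓❓
❓❓❓❓❓❓❓❓❓
❓❓❓❓❓❓❓❓❓

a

❓❓❓⬛⬛⬛⬛⬛⬛
❓❓❓⬛⬛⬛⬛⬛⬛
❓❓⬛📦⬜⬜⬜⬜⬜
❓❓⬜⬜⬜⬜⬜⬜⬜
❓❓⬛⬜🔴⬜⬜⬜⬜
❓❓⬛⬜⬜⬜⬜⬜⬜
❓❓⬛⬜⬜⬜⬜⬜❓
❓❓❓❓❓❓❓❓❓
❓❓❓❓❓❓❓❓❓

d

❓❓⬛⬛⬛⬛⬛⬛❓
❓❓⬛⬛⬛⬛⬛⬛⬛
❓⬛📦⬜⬜⬜⬜⬜⬛
❓⬜⬜⬜⬜⬜⬜⬜⬛
❓⬛⬜⬜🔴⬜⬜⬜⬛
❓⬛⬜⬜⬜⬜⬜⬜⬛
❓⬛⬜⬜⬜⬜⬜❓❓
❓❓❓❓❓❓❓❓❓
❓❓❓❓❓❓❓❓❓

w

❓❓❓❓❓❓❓❓❓
❓❓⬛⬛⬛⬛⬛⬛❓
❓❓⬛⬛⬛⬛⬛⬛⬛
❓⬛📦⬜⬜⬜⬜⬜⬛
❓⬜⬜⬜🔴⬜⬜⬜⬛
❓⬛⬜⬜⬜⬜⬜⬜⬛
❓⬛⬜⬜⬜⬜⬜⬜⬛
❓⬛⬜⬜⬜⬜⬜❓❓
❓❓❓❓❓❓❓❓❓

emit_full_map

❓⬛⬛⬛⬛⬛⬛❓
❓⬛⬛⬛⬛⬛⬛⬛
⬛📦⬜⬜⬜⬜⬜⬛
⬜⬜⬜🔴⬜⬜⬜⬛
⬛⬜⬜⬜⬜⬜⬜⬛
⬛⬜⬜⬜⬜⬜⬜⬛
⬛⬜⬜⬜⬜⬜❓❓
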